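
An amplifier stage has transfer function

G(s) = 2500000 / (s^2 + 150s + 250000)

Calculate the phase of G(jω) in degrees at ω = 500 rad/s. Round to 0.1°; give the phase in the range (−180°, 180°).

-90.0°

At s = jω = j500:
quadratic: (j500)² + 150·j500 + 250000 = 0 + j75000 → |·| ≈ 75000, ∠ ≈ 90.00°
∠G = 0.00° − 90.00° = -90.00°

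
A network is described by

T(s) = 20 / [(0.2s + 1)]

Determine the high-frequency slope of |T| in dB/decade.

Each pole contributes −20 dB/decade at high frequency; each zero contributes +20 dB/decade.
Net: 0 zero(s) − 1 pole(s) → -20 dB/decade.

-20 dB/decade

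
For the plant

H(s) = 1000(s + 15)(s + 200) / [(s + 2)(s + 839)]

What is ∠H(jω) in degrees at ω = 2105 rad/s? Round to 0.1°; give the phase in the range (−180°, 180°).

15.9°

At s = jω = j2105:
zero (s+15): 15 + j2105 → |·| = √(15²+2105²) = √4431250 ≈ 2105.1, ∠ = arctan(2105/15) ≈ 89.59°
zero (s+200): 200 + j2105 → |·| = √(200²+2105²) = √4471025 ≈ 2114.5, ∠ = arctan(2105/200) ≈ 84.57°
pole (s+2): 2 + j2105 → |·| = √(2²+2105²) = √4431029 ≈ 2105, ∠ = arctan(2105/2) ≈ 89.95°
pole (s+839): 839 + j2105 → |·| = √(839²+2105²) = √5134946 ≈ 2266, ∠ = arctan(2105/839) ≈ 68.27°
∠H = 174.16° − 158.22° = 15.94°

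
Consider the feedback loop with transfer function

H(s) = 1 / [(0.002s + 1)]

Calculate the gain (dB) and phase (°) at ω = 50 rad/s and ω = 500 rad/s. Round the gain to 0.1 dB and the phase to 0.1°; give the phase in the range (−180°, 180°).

At ω = 50 rad/s:
pole (1 + j50·0.002) = 1 + j0.1 → |·| ≈ 1.005, ∠ ≈ 5.71°
|H| = 1 · 1 / (1.005) ≈ 0.99502
Gain = 20 log₁₀(0.99502) ≈ -0.04 dB
∠H = (0°) − (5.71°) = -5.71°

At ω = 500 rad/s:
pole (1 + j500·0.002) = 1 + j1 → |·| ≈ 1.4142, ∠ ≈ 45.00°
|H| = 1 · 1 / (1.4142) ≈ 0.70711
Gain = 20 log₁₀(0.70711) ≈ -3.01 dB
∠H = (0°) − (45.00°) = -45.00°

ω = 50: -0.0 dB, -5.7°; ω = 500: -3.0 dB, -45.0°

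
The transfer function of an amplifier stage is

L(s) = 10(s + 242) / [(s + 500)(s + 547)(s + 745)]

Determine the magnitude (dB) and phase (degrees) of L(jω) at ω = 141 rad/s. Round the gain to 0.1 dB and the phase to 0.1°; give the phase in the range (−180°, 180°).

-98.0 dB, -10.7°

At s = jω = j141:
zero (s+242): 242 + j141 → |·| = √(242²+141²) = √78445 ≈ 280.08, ∠ = arctan(141/242) ≈ 30.23°
pole (s+500): 500 + j141 → |·| = √(500²+141²) = √269881 ≈ 519.5, ∠ = arctan(141/500) ≈ 15.75°
pole (s+547): 547 + j141 → |·| = √(547²+141²) = √319090 ≈ 564.88, ∠ = arctan(141/547) ≈ 14.45°
pole (s+745): 745 + j141 → |·| = √(745²+141²) = √574906 ≈ 758.23, ∠ = arctan(141/745) ≈ 10.72°
|L| = 10 · 280.08 / 2.2251e+08 ≈ 1.2587e-05
Gain = 20 log₁₀(1.2587e-05) ≈ -98.00 dB
∠L = 30.23° − 40.92° = -10.69°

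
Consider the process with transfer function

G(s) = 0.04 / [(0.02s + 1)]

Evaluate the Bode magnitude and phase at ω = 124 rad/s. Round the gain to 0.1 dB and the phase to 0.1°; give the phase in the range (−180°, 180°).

-36.5 dB, -68.0°

At ω = 124 rad/s:
pole (1 + j124·0.02) = 1 + j2.48 → |·| ≈ 2.674, ∠ ≈ 68.04°
|G| = 0.04 · 1 / (2.674) ≈ 0.014959
Gain = 20 log₁₀(0.014959) ≈ -36.50 dB
∠G = (0°) − (68.04°) = -68.04°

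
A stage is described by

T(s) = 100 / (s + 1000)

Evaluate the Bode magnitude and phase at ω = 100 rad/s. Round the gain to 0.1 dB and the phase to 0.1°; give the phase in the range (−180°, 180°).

-20.0 dB, -5.7°

Substitute s = j100:
Numerator: 100 = 100 + j0
Denominator: (j100) + 1000 = 1000 + j100
|N| = √(100² + 0²) ≈ 100, ∠N ≈ 0.00°
|D| = √(1000² + 100²) ≈ 1005, ∠D ≈ 5.71°
|T| = 100 / 1005 ≈ 0.099502
Gain = 20 log₁₀(0.099502) ≈ -20.04 dB
∠T = 0.00° − 5.71° = -5.71°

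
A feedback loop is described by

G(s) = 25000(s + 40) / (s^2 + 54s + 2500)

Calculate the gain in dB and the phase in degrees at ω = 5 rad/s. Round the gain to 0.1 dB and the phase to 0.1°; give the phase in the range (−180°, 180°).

52.1 dB, 0.9°

At s = jω = j5:
zero (s+40): 40 + j5 → |·| = √(40²+5²) = √1625 ≈ 40.311, ∠ = arctan(5/40) ≈ 7.13°
quadratic: (j5)² + 54·j5 + 2500 = 2475 + j270 → |·| ≈ 2489.7, ∠ ≈ 6.23°
|G| = 25000 · 40.311 / 2489.7 ≈ 404.78
Gain = 20 log₁₀(404.78) ≈ 52.14 dB
∠G = 7.13° − 6.23° = 0.90°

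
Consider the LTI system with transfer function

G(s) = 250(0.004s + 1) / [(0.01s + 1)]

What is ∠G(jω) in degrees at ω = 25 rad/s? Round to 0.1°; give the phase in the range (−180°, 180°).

At ω = 25 rad/s:
zero (1 + j25·0.004) = 1 + j0.1 → |·| ≈ 1.005, ∠ ≈ 5.71°
pole (1 + j25·0.01) = 1 + j0.25 → |·| ≈ 1.0308, ∠ ≈ 14.04°
∠G = (5.71°) − (14.04°) = -8.33°

-8.3°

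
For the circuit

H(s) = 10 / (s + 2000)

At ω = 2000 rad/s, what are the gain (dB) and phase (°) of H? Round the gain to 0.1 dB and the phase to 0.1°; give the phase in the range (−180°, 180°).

Substitute s = j2000:
Numerator: 10 = 10 + j0
Denominator: (j2000) + 2000 = 2000 + j2000
|N| = √(10² + 0²) ≈ 10, ∠N ≈ 0.00°
|D| = √(2000² + 2000²) ≈ 2828.4, ∠D ≈ 45.00°
|H| = 10 / 2828.4 ≈ 0.0035356
Gain = 20 log₁₀(0.0035356) ≈ -49.03 dB
∠H = 0.00° − 45.00° = -45.00°

-49.0 dB, -45.0°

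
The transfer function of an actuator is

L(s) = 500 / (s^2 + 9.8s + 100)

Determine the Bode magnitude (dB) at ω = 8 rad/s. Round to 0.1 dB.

15.3 dB

At s = jω = j8:
quadratic: (j8)² + 9.8·j8 + 100 = 36 + j78.4 → |·| ≈ 86.27, ∠ ≈ 65.34°
|L| = 500 / 86.27 ≈ 5.7958
Gain = 20 log₁₀(5.7958) ≈ 15.26 dB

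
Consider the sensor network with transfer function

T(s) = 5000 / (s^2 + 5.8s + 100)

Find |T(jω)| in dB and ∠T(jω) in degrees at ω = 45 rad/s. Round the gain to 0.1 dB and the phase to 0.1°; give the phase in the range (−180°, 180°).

8.2 dB, -172.3°

At s = jω = j45:
quadratic: (j45)² + 5.8·j45 + 100 = -1925 + j261 → |·| ≈ 1942.6, ∠ ≈ 172.28°
|T| = 5000 / 1942.6 ≈ 2.5739
Gain = 20 log₁₀(2.5739) ≈ 8.21 dB
∠T = 0.00° − 172.28° = -172.28°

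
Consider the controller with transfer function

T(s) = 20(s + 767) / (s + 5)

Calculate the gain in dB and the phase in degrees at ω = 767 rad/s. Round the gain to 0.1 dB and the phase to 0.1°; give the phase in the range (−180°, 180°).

29.0 dB, -44.6°

At s = jω = j767:
zero (s+767): 767 + j767 → |·| = √(767²+767²) = √1176578 ≈ 1084.7, ∠ = arctan(767/767) ≈ 45.00°
pole (s+5): 5 + j767 → |·| = √(5²+767²) = √588314 ≈ 767.02, ∠ = arctan(767/5) ≈ 89.63°
|T| = 20 · 1084.7 / 767.02 ≈ 28.283
Gain = 20 log₁₀(28.283) ≈ 29.03 dB
∠T = 45.00° − 89.63° = -44.63°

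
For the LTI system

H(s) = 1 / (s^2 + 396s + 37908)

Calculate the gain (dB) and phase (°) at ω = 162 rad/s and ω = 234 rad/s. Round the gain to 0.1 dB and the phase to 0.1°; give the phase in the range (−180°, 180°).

ω = 162: -96.3 dB, -79.7°; ω = 234: -99.5 dB, -100.3°

Substitute s = j162:
Numerator: 1 = 1 + j0
Denominator: (j162)^2 + 396(j162) + 37908 = 11664 + j64152
|N| = √(1² + 0²) ≈ 1, ∠N ≈ 0.00°
|D| = √(11664² + 64152²) ≈ 65204, ∠D ≈ 79.70°
|H| = 1 / 65204 ≈ 1.5336e-05
Gain = 20 log₁₀(1.5336e-05) ≈ -96.29 dB
∠H = 0.00° − 79.70° = -79.70°

Substitute s = j234:
Numerator: 1 = 1 + j0
Denominator: (j234)^2 + 396(j234) + 37908 = -16848 + j92664
|N| = √(1² + 0²) ≈ 1, ∠N ≈ 0.00°
|D| = √(16848² + 92664²) ≈ 94183, ∠D ≈ 100.30°
|H| = 1 / 94183 ≈ 1.0618e-05
Gain = 20 log₁₀(1.0618e-05) ≈ -99.48 dB
∠H = 0.00° − 100.30° = -100.30°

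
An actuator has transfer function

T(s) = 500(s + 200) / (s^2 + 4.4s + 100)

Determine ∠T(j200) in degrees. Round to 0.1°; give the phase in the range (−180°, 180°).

-133.7°

At s = jω = j200:
zero (s+200): 200 + j200 → |·| = √(200²+200²) = √80000 ≈ 282.84, ∠ = arctan(200/200) ≈ 45.00°
quadratic: (j200)² + 4.4·j200 + 100 = -39900 + j880 → |·| ≈ 39910, ∠ ≈ 178.74°
∠T = 45.00° − 178.74° = -133.74°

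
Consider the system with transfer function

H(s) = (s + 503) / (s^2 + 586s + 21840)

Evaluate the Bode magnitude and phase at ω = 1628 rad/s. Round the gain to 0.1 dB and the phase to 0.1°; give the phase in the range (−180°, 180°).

Substitute s = j1628:
Numerator: (j1628) + 503 = 503 + j1628
Denominator: (j1628)^2 + 586(j1628) + 21840 = -2628544 + j954008
|N| = √(503² + 1628²) ≈ 1703.9, ∠N ≈ 72.83°
|D| = √(2628544² + 954008²) ≈ 2.7963e+06, ∠D ≈ 160.05°
|H| = 1703.9 / 2.7963e+06 ≈ 0.00060934
Gain = 20 log₁₀(0.00060934) ≈ -64.30 dB
∠H = 72.83° − 160.05° = -87.22°

-64.3 dB, -87.2°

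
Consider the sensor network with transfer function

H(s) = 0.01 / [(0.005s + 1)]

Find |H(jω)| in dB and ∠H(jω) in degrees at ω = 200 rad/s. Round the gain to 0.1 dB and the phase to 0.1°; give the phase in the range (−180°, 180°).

-43.0 dB, -45.0°

At ω = 200 rad/s:
pole (1 + j200·0.005) = 1 + j1 → |·| ≈ 1.4142, ∠ ≈ 45.00°
|H| = 0.01 · 1 / (1.4142) ≈ 0.0070711
Gain = 20 log₁₀(0.0070711) ≈ -43.01 dB
∠H = (0°) − (45.00°) = -45.00°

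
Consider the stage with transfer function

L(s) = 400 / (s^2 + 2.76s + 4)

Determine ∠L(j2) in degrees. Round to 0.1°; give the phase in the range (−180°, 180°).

-90.0°

At s = jω = j2:
quadratic: (j2)² + 2.76·j2 + 4 = 0 + j5.52 → |·| ≈ 5.52, ∠ ≈ 90.00°
∠L = 0.00° − 90.00° = -90.00°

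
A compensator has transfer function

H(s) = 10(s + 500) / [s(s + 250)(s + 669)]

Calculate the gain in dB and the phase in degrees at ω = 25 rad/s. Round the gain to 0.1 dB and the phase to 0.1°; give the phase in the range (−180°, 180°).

-58.5 dB, -95.0°

At s = jω = j25:
zero (s+500): 500 + j25 → |·| = √(500²+25²) = √250625 ≈ 500.62, ∠ = arctan(25/500) ≈ 2.86°
pole (s+250): 250 + j25 → |·| = √(250²+25²) = √63125 ≈ 251.25, ∠ = arctan(25/250) ≈ 5.71°
pole (s+669): 669 + j25 → |·| = √(669²+25²) = √448186 ≈ 669.47, ∠ = arctan(25/669) ≈ 2.14°
pole at origin: |s| = 25, ∠ = 90.00° (in denominator)
|H| = 10 · 500.62 / 4.2051e+06 ≈ 0.0011905
Gain = 20 log₁₀(0.0011905) ≈ -58.49 dB
∠H = 2.86° − 97.85° = -94.99°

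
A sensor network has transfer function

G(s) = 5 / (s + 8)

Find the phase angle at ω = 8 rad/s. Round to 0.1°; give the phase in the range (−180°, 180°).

At s = jω = j8:
pole (s+8): 8 + j8 → |·| = √(8²+8²) = √128 ≈ 11.314, ∠ = arctan(8/8) ≈ 45.00°
∠G = 0.00° − 45.00° = -45.00°

-45.0°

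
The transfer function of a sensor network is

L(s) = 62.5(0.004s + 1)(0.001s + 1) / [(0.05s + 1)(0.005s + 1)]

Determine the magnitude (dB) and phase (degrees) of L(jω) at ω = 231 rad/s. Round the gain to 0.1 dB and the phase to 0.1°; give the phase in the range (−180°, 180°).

13.9 dB, -78.4°

At ω = 231 rad/s:
zero (1 + j231·0.004) = 1 + j0.924 → |·| ≈ 1.3615, ∠ ≈ 42.74°
zero (1 + j231·0.001) = 1 + j0.231 → |·| ≈ 1.0263, ∠ ≈ 13.01°
pole (1 + j231·0.05) = 1 + j11.55 → |·| ≈ 11.593, ∠ ≈ 85.05°
pole (1 + j231·0.005) = 1 + j1.155 → |·| ≈ 1.5278, ∠ ≈ 49.11°
|L| = 62.5 · 1.3615 · 1.0263 / (11.593 · 1.5278) ≈ 4.9307
Gain = 20 log₁₀(4.9307) ≈ 13.86 dB
∠L = (42.74° + 13.01°) − (85.05° + 49.11°) = -78.41°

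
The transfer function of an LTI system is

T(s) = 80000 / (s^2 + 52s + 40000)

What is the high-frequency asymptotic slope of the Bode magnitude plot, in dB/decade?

Each pole contributes −20 dB/decade at high frequency; each zero contributes +20 dB/decade.
Net: 0 zero(s) − 2 pole(s) → -40 dB/decade.

-40 dB/decade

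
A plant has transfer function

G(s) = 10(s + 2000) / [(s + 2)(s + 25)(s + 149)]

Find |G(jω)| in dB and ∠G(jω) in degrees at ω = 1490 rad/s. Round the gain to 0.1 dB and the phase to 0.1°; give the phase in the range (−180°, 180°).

-102.5 dB, 133.4°

At s = jω = j1490:
zero (s+2000): 2000 + j1490 → |·| = √(2000²+1490²) = √6220100 ≈ 2494, ∠ = arctan(1490/2000) ≈ 36.69°
pole (s+2): 2 + j1490 → |·| = √(2²+1490²) = √2220104 ≈ 1490, ∠ = arctan(1490/2) ≈ 89.92°
pole (s+25): 25 + j1490 → |·| = √(25²+1490²) = √2220725 ≈ 1490.2, ∠ = arctan(1490/25) ≈ 89.04°
pole (s+149): 149 + j1490 → |·| = √(149²+1490²) = √2242301 ≈ 1497.4, ∠ = arctan(1490/149) ≈ 84.29°
|G| = 10 · 2494 / 3.3248e+09 ≈ 7.5012e-06
Gain = 20 log₁₀(7.5012e-06) ≈ -102.50 dB
∠G = 36.69° − 263.25° = -226.56° ≡ 133.44° (principal value)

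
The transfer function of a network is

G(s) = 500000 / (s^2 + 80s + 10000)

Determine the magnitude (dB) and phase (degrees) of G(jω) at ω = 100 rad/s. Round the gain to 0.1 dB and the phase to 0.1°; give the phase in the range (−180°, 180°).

35.9 dB, -90.0°

At s = jω = j100:
quadratic: (j100)² + 80·j100 + 10000 = 0 + j8000 → |·| ≈ 8000, ∠ ≈ 90.00°
|G| = 500000 / 8000 ≈ 62.5
Gain = 20 log₁₀(62.5) ≈ 35.92 dB
∠G = 0.00° − 90.00° = -90.00°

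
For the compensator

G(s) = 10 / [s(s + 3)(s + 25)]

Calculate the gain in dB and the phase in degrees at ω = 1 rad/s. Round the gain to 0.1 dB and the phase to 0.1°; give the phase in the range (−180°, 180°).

-18.0 dB, -110.7°

At s = jω = j1:
pole (s+3): 3 + j1 → |·| = √(3²+1²) = √10 ≈ 3.1623, ∠ = arctan(1/3) ≈ 18.43°
pole (s+25): 25 + j1 → |·| = √(25²+1²) = √626 ≈ 25.02, ∠ = arctan(1/25) ≈ 2.29°
pole at origin: |s| = 1, ∠ = 90.00° (in denominator)
|G| = 10 / 79.121 ≈ 0.12639
Gain = 20 log₁₀(0.12639) ≈ -17.97 dB
∠G = 0.00° − 110.72° = -110.72°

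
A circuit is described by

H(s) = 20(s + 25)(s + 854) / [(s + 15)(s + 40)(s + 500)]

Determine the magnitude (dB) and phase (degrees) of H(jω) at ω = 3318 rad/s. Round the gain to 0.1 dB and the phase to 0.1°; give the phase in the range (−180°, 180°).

At s = jω = j3318:
zero (s+25): 25 + j3318 → |·| = √(25²+3318²) = √11009749 ≈ 3318.1, ∠ = arctan(3318/25) ≈ 89.57°
zero (s+854): 854 + j3318 → |·| = √(854²+3318²) = √11738440 ≈ 3426.1, ∠ = arctan(3318/854) ≈ 75.57°
pole (s+15): 15 + j3318 → |·| = √(15²+3318²) = √11009349 ≈ 3318, ∠ = arctan(3318/15) ≈ 89.74°
pole (s+40): 40 + j3318 → |·| = √(40²+3318²) = √11010724 ≈ 3318.2, ∠ = arctan(3318/40) ≈ 89.31°
pole (s+500): 500 + j3318 → |·| = √(500²+3318²) = √11259124 ≈ 3355.5, ∠ = arctan(3318/500) ≈ 81.43°
|H| = 20 · 1.1368e+07 / 3.6943e+10 ≈ 0.0061543
Gain = 20 log₁₀(0.0061543) ≈ -44.22 dB
∠H = 165.14° − 260.48° = -95.34°

-44.2 dB, -95.3°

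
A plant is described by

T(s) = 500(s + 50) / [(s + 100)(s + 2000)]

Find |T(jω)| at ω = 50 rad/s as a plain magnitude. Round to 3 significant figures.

0.158

At s = jω = j50:
zero (s+50): 50 + j50 → |·| = √(50²+50²) = √5000 ≈ 70.711, ∠ = arctan(50/50) ≈ 45.00°
pole (s+100): 100 + j50 → |·| = √(100²+50²) = √12500 ≈ 111.8, ∠ = arctan(50/100) ≈ 26.57°
pole (s+2000): 2000 + j50 → |·| = √(2000²+50²) = √4002500 ≈ 2000.6, ∠ = arctan(50/2000) ≈ 1.43°
|T| = 500 · 70.711 / 2.2367e+05 ≈ 0.15807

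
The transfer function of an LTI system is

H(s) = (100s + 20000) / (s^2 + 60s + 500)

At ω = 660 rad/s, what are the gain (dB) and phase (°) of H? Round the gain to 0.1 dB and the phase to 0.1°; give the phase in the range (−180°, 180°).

-16.0 dB, -101.7°

Substitute s = j660:
Numerator: 100(j660) + 20000 = 20000 + j66000
Denominator: (j660)^2 + 60(j660) + 500 = -435100 + j39600
|N| = √(20000² + 66000²) ≈ 68964, ∠N ≈ 73.14°
|D| = √(435100² + 39600²) ≈ 4.369e+05, ∠D ≈ 174.80°
|H| = 68964 / 4.369e+05 ≈ 0.15785
Gain = 20 log₁₀(0.15785) ≈ -16.04 dB
∠H = 73.14° − 174.80° = -101.66°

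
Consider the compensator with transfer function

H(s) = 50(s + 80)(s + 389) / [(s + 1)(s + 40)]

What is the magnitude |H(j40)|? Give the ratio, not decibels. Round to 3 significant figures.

773

At s = jω = j40:
zero (s+80): 80 + j40 → |·| = √(80²+40²) = √8000 ≈ 89.443, ∠ = arctan(40/80) ≈ 26.57°
zero (s+389): 389 + j40 → |·| = √(389²+40²) = √152921 ≈ 391.05, ∠ = arctan(40/389) ≈ 5.87°
pole (s+1): 1 + j40 → |·| = √(1²+40²) = √1601 ≈ 40.012, ∠ = arctan(40/1) ≈ 88.57°
pole (s+40): 40 + j40 → |·| = √(40²+40²) = √3200 ≈ 56.569, ∠ = arctan(40/40) ≈ 45.00°
|H| = 50 · 34977 / 2263.4 ≈ 772.67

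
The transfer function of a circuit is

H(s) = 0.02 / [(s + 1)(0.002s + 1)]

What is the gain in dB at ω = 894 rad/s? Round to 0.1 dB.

At ω = 894 rad/s:
pole (1 + j894·1) = 1 + j894 → |·| ≈ 894, ∠ ≈ 89.94°
pole (1 + j894·0.002) = 1 + j1.788 → |·| ≈ 2.0486, ∠ ≈ 60.78°
|H| = 0.02 · 1 / (894 · 2.0486) ≈ 1.092e-05
Gain = 20 log₁₀(1.092e-05) ≈ -99.24 dB

-99.2 dB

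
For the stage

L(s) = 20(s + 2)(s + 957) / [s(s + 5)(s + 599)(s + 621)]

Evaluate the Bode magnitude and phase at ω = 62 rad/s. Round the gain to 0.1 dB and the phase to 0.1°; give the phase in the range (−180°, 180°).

-61.7 dB, -95.1°

At s = jω = j62:
zero (s+2): 2 + j62 → |·| = √(2²+62²) = √3848 ≈ 62.032, ∠ = arctan(62/2) ≈ 88.15°
zero (s+957): 957 + j62 → |·| = √(957²+62²) = √919693 ≈ 959.01, ∠ = arctan(62/957) ≈ 3.71°
pole (s+5): 5 + j62 → |·| = √(5²+62²) = √3869 ≈ 62.201, ∠ = arctan(62/5) ≈ 85.39°
pole (s+599): 599 + j62 → |·| = √(599²+62²) = √362645 ≈ 602.2, ∠ = arctan(62/599) ≈ 5.91°
pole (s+621): 621 + j62 → |·| = √(621²+62²) = √389485 ≈ 624.09, ∠ = arctan(62/621) ≈ 5.70°
pole at origin: |s| = 62, ∠ = 90.00° (in denominator)
|L| = 20 · 59489 / 1.4494e+09 ≈ 0.00082088
Gain = 20 log₁₀(0.00082088) ≈ -61.71 dB
∠L = 91.86° − 187.00° = -95.14°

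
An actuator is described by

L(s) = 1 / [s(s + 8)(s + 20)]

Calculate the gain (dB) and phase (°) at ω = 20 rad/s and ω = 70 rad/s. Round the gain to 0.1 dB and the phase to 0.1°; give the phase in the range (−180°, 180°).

ω = 20: -81.7 dB, 156.8°; ω = 70: -111.1 dB, 112.5°

At s = jω = j20:
pole (s+8): 8 + j20 → |·| = √(8²+20²) = √464 ≈ 21.541, ∠ = arctan(20/8) ≈ 68.20°
pole (s+20): 20 + j20 → |·| = √(20²+20²) = √800 ≈ 28.284, ∠ = arctan(20/20) ≈ 45.00°
pole at origin: |s| = 20, ∠ = 90.00° (in denominator)
|L| = 1 / 12185 ≈ 8.2068e-05
Gain = 20 log₁₀(8.2068e-05) ≈ -81.72 dB
∠L = 0.00° − 203.20° = -203.20° ≡ 156.80° (principal value)

At s = jω = j70:
pole (s+8): 8 + j70 → |·| = √(8²+70²) = √4964 ≈ 70.456, ∠ = arctan(70/8) ≈ 83.48°
pole (s+20): 20 + j70 → |·| = √(20²+70²) = √5300 ≈ 72.801, ∠ = arctan(70/20) ≈ 74.05°
pole at origin: |s| = 70, ∠ = 90.00° (in denominator)
|L| = 1 / 3.5905e+05 ≈ 2.7851e-06
Gain = 20 log₁₀(2.7851e-06) ≈ -111.10 dB
∠L = 0.00° − 247.53° = -247.53° ≡ 112.47° (principal value)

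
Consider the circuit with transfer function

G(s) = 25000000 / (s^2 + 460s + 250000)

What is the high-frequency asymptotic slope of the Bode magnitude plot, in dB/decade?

Each pole contributes −20 dB/decade at high frequency; each zero contributes +20 dB/decade.
Net: 0 zero(s) − 2 pole(s) → -40 dB/decade.

-40 dB/decade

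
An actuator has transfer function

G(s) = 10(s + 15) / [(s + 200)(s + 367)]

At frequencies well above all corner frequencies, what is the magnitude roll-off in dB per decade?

Each pole contributes −20 dB/decade at high frequency; each zero contributes +20 dB/decade.
Net: 1 zero(s) − 2 pole(s) → -20 dB/decade.

-20 dB/decade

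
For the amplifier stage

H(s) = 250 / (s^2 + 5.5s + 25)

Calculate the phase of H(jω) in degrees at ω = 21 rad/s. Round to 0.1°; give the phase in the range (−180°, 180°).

-164.5°

At s = jω = j21:
quadratic: (j21)² + 5.5·j21 + 25 = -416 + j115.5 → |·| ≈ 431.74, ∠ ≈ 164.48°
∠H = 0.00° − 164.48° = -164.48°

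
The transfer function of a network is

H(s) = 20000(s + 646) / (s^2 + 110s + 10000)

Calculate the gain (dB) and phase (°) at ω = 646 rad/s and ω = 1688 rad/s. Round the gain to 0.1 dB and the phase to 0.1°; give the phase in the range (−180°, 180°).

At s = jω = j646:
zero (s+646): 646 + j646 → |·| = √(646²+646²) = √834632 ≈ 913.58, ∠ = arctan(646/646) ≈ 45.00°
quadratic: (j646)² + 110·j646 + 10000 = -407316 + j71060 → |·| ≈ 4.1347e+05, ∠ ≈ 170.10°
|H| = 20000 · 913.58 / 4.1347e+05 ≈ 44.191
Gain = 20 log₁₀(44.191) ≈ 32.91 dB
∠H = 45.00° − 170.10° = -125.10°

At s = jω = j1688:
zero (s+646): 646 + j1688 → |·| = √(646²+1688²) = √3266660 ≈ 1807.4, ∠ = arctan(1688/646) ≈ 69.06°
quadratic: (j1688)² + 110·j1688 + 10000 = -2839344 + j185680 → |·| ≈ 2.8454e+06, ∠ ≈ 176.26°
|H| = 20000 · 1807.4 / 2.8454e+06 ≈ 12.704
Gain = 20 log₁₀(12.704) ≈ 22.08 dB
∠H = 69.06° − 176.26° = -107.20°

ω = 646: 32.9 dB, -125.1°; ω = 1688: 22.1 dB, -107.2°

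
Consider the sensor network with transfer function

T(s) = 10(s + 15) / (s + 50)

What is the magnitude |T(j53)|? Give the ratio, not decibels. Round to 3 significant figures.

At s = jω = j53:
zero (s+15): 15 + j53 → |·| = √(15²+53²) = √3034 ≈ 55.082, ∠ = arctan(53/15) ≈ 74.20°
pole (s+50): 50 + j53 → |·| = √(50²+53²) = √5309 ≈ 72.863, ∠ = arctan(53/50) ≈ 46.67°
|T| = 10 · 55.082 / 72.863 ≈ 7.5597

7.56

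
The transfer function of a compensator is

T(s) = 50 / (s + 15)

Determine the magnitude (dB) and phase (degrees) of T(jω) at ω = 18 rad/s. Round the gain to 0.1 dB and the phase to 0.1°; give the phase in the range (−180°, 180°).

Substitute s = j18:
Numerator: 50 = 50 + j0
Denominator: (j18) + 15 = 15 + j18
|N| = √(50² + 0²) ≈ 50, ∠N ≈ 0.00°
|D| = √(15² + 18²) ≈ 23.431, ∠D ≈ 50.19°
|T| = 50 / 23.431 ≈ 2.1339
Gain = 20 log₁₀(2.1339) ≈ 6.58 dB
∠T = 0.00° − 50.19° = -50.19°

6.6 dB, -50.2°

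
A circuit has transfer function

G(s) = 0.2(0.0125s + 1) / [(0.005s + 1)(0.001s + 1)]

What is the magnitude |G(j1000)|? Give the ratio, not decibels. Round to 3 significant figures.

0.348

At ω = 1000 rad/s:
zero (1 + j1000·0.0125) = 1 + j12.5 → |·| ≈ 12.54, ∠ ≈ 85.43°
pole (1 + j1000·0.005) = 1 + j5 → |·| ≈ 5.099, ∠ ≈ 78.69°
pole (1 + j1000·0.001) = 1 + j1 → |·| ≈ 1.4142, ∠ ≈ 45.00°
|G| = 0.2 · 12.54 / (5.099 · 1.4142) ≈ 0.3478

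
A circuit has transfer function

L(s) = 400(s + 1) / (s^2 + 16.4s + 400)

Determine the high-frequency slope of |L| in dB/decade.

-20 dB/decade

Each pole contributes −20 dB/decade at high frequency; each zero contributes +20 dB/decade.
Net: 1 zero(s) − 2 pole(s) → -20 dB/decade.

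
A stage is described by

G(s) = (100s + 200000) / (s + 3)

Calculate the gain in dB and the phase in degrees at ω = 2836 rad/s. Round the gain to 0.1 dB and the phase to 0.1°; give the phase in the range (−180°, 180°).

41.8 dB, -35.1°

Substitute s = j2836:
Numerator: 100(j2836) + 200000 = 200000 + j283600
Denominator: (j2836) + 3 = 3 + j2836
|N| = √(200000² + 283600²) ≈ 3.4703e+05, ∠N ≈ 54.81°
|D| = √(3² + 2836²) ≈ 2836, ∠D ≈ 89.94°
|G| = 3.4703e+05 / 2836 ≈ 122.37
Gain = 20 log₁₀(122.37) ≈ 41.75 dB
∠G = 54.81° − 89.94° = -35.13°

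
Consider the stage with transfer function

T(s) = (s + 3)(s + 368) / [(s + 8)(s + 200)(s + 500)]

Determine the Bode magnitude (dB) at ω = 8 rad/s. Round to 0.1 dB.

At s = jω = j8:
zero (s+3): 3 + j8 → |·| = √(3²+8²) = √73 ≈ 8.544, ∠ = arctan(8/3) ≈ 69.44°
zero (s+368): 368 + j8 → |·| = √(368²+8²) = √135488 ≈ 368.09, ∠ = arctan(8/368) ≈ 1.25°
pole (s+8): 8 + j8 → |·| = √(8²+8²) = √128 ≈ 11.314, ∠ = arctan(8/8) ≈ 45.00°
pole (s+200): 200 + j8 → |·| = √(200²+8²) = √40064 ≈ 200.16, ∠ = arctan(8/200) ≈ 2.29°
pole (s+500): 500 + j8 → |·| = √(500²+8²) = √250064 ≈ 500.06, ∠ = arctan(8/500) ≈ 0.92°
|T| = 1 · 3145 / 1.1324e+06 ≈ 0.0027773
Gain = 20 log₁₀(0.0027773) ≈ -51.13 dB

-51.1 dB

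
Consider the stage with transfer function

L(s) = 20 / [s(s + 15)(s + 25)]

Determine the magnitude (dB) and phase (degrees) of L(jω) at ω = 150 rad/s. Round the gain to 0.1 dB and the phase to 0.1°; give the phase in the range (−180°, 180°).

At s = jω = j150:
pole (s+15): 15 + j150 → |·| = √(15²+150²) = √22725 ≈ 150.75, ∠ = arctan(150/15) ≈ 84.29°
pole (s+25): 25 + j150 → |·| = √(25²+150²) = √23125 ≈ 152.07, ∠ = arctan(150/25) ≈ 80.54°
pole at origin: |s| = 150, ∠ = 90.00° (in denominator)
|L| = 20 / 3.4387e+06 ≈ 5.8162e-06
Gain = 20 log₁₀(5.8162e-06) ≈ -104.71 dB
∠L = 0.00° − 254.83° = -254.83° ≡ 105.17° (principal value)

-104.7 dB, 105.2°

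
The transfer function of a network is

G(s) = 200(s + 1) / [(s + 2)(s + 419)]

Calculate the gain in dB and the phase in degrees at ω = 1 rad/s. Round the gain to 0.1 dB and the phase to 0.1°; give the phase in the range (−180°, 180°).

-10.4 dB, 18.3°

At s = jω = j1:
zero (s+1): 1 + j1 → |·| = √(1²+1²) = √2 ≈ 1.4142, ∠ = arctan(1/1) ≈ 45.00°
pole (s+2): 2 + j1 → |·| = √(2²+1²) = √5 ≈ 2.2361, ∠ = arctan(1/2) ≈ 26.57°
pole (s+419): 419 + j1 → |·| = √(419²+1²) = √175562 ≈ 419, ∠ = arctan(1/419) ≈ 0.14°
|G| = 200 · 1.4142 / 936.93 ≈ 0.30188
Gain = 20 log₁₀(0.30188) ≈ -10.40 dB
∠G = 45.00° − 26.71° = 18.29°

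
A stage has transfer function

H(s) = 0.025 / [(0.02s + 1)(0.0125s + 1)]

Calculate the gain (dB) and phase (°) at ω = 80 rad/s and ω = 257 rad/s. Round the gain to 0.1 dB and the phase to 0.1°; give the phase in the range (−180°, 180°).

At ω = 80 rad/s:
pole (1 + j80·0.02) = 1 + j1.6 → |·| ≈ 1.8868, ∠ ≈ 57.99°
pole (1 + j80·0.0125) = 1 + j1 → |·| ≈ 1.4142, ∠ ≈ 45.00°
|H| = 0.025 · 1 / (1.8868 · 1.4142) ≈ 0.0093692
Gain = 20 log₁₀(0.0093692) ≈ -40.57 dB
∠H = (0°) − (57.99° + 45.00°) = -102.99°

At ω = 257 rad/s:
pole (1 + j257·0.02) = 1 + j5.14 → |·| ≈ 5.2364, ∠ ≈ 78.99°
pole (1 + j257·0.0125) = 1 + j3.2125 → |·| ≈ 3.3645, ∠ ≈ 72.71°
|H| = 0.025 · 1 / (5.2364 · 3.3645) ≈ 0.001419
Gain = 20 log₁₀(0.001419) ≈ -56.96 dB
∠H = (0°) − (78.99° + 72.71°) = -151.70°

ω = 80: -40.6 dB, -103.0°; ω = 257: -57.0 dB, -151.7°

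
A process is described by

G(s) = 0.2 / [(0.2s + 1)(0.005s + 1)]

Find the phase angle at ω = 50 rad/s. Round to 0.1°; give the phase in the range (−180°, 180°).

At ω = 50 rad/s:
pole (1 + j50·0.2) = 1 + j10 → |·| ≈ 10.05, ∠ ≈ 84.29°
pole (1 + j50·0.005) = 1 + j0.25 → |·| ≈ 1.0308, ∠ ≈ 14.04°
∠G = (0°) − (84.29° + 14.04°) = -98.33°

-98.3°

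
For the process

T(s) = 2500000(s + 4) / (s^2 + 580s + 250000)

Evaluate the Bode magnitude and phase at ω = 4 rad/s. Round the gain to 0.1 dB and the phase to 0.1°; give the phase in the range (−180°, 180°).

At s = jω = j4:
zero (s+4): 4 + j4 → |·| = √(4²+4²) = √32 ≈ 5.6569, ∠ = arctan(4/4) ≈ 45.00°
quadratic: (j4)² + 580·j4 + 250000 = 249984 + j2320 → |·| ≈ 2.4999e+05, ∠ ≈ 0.53°
|T| = 2500000 · 5.6569 / 2.4999e+05 ≈ 56.571
Gain = 20 log₁₀(56.571) ≈ 35.05 dB
∠T = 45.00° − 0.53° = 44.47°

35.1 dB, 44.5°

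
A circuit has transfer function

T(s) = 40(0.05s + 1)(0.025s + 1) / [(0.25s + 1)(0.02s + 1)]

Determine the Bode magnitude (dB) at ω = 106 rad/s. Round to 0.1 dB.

19.9 dB

At ω = 106 rad/s:
zero (1 + j106·0.05) = 1 + j5.3 → |·| ≈ 5.3935, ∠ ≈ 79.32°
zero (1 + j106·0.025) = 1 + j2.65 → |·| ≈ 2.8324, ∠ ≈ 69.33°
pole (1 + j106·0.25) = 1 + j26.5 → |·| ≈ 26.519, ∠ ≈ 87.84°
pole (1 + j106·0.02) = 1 + j2.12 → |·| ≈ 2.344, ∠ ≈ 64.75°
|T| = 40 · 5.3935 · 2.8324 / (26.519 · 2.344) ≈ 9.8304
Gain = 20 log₁₀(9.8304) ≈ 19.85 dB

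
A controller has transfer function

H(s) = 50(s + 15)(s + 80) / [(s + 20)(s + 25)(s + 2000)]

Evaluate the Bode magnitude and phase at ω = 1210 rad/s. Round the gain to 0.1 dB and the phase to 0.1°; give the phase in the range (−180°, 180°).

At s = jω = j1210:
zero (s+15): 15 + j1210 → |·| = √(15²+1210²) = √1464325 ≈ 1210.1, ∠ = arctan(1210/15) ≈ 89.29°
zero (s+80): 80 + j1210 → |·| = √(80²+1210²) = √1470500 ≈ 1212.6, ∠ = arctan(1210/80) ≈ 86.22°
pole (s+20): 20 + j1210 → |·| = √(20²+1210²) = √1464500 ≈ 1210.2, ∠ = arctan(1210/20) ≈ 89.05°
pole (s+25): 25 + j1210 → |·| = √(25²+1210²) = √1464725 ≈ 1210.3, ∠ = arctan(1210/25) ≈ 88.82°
pole (s+2000): 2000 + j1210 → |·| = √(2000²+1210²) = √5464100 ≈ 2337.5, ∠ = arctan(1210/2000) ≈ 31.17°
|H| = 50 · 1.4674e+06 / 3.4237e+09 ≈ 0.02143
Gain = 20 log₁₀(0.02143) ≈ -33.38 dB
∠H = 175.51° − 209.04° = -33.53°

-33.4 dB, -33.5°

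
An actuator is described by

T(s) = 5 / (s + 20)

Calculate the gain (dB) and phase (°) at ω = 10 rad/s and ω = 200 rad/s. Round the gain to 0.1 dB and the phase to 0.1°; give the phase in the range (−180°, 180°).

At s = jω = j10:
pole (s+20): 20 + j10 → |·| = √(20²+10²) = √500 ≈ 22.361, ∠ = arctan(10/20) ≈ 26.57°
|T| = 5 / 22.361 ≈ 0.2236
Gain = 20 log₁₀(0.2236) ≈ -13.01 dB
∠T = 0.00° − 26.57° = -26.57°

At s = jω = j200:
pole (s+20): 20 + j200 → |·| = √(20²+200²) = √40400 ≈ 201, ∠ = arctan(200/20) ≈ 84.29°
|T| = 5 / 201 ≈ 0.024876
Gain = 20 log₁₀(0.024876) ≈ -32.08 dB
∠T = 0.00° − 84.29° = -84.29°

ω = 10: -13.0 dB, -26.6°; ω = 200: -32.1 dB, -84.3°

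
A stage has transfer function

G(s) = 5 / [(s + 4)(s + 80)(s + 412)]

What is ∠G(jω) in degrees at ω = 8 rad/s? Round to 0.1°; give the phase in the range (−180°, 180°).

-70.3°

At s = jω = j8:
pole (s+4): 4 + j8 → |·| = √(4²+8²) = √80 ≈ 8.9443, ∠ = arctan(8/4) ≈ 63.43°
pole (s+80): 80 + j8 → |·| = √(80²+8²) = √6464 ≈ 80.399, ∠ = arctan(8/80) ≈ 5.71°
pole (s+412): 412 + j8 → |·| = √(412²+8²) = √169808 ≈ 412.08, ∠ = arctan(8/412) ≈ 1.11°
∠G = 0.00° − 70.25° = -70.25°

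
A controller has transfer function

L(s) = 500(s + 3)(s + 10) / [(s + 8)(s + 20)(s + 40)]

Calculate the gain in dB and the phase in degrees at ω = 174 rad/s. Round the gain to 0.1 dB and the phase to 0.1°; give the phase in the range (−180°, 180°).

At s = jω = j174:
zero (s+3): 3 + j174 → |·| = √(3²+174²) = √30285 ≈ 174.03, ∠ = arctan(174/3) ≈ 89.01°
zero (s+10): 10 + j174 → |·| = √(10²+174²) = √30376 ≈ 174.29, ∠ = arctan(174/10) ≈ 86.71°
pole (s+8): 8 + j174 → |·| = √(8²+174²) = √30340 ≈ 174.18, ∠ = arctan(174/8) ≈ 87.37°
pole (s+20): 20 + j174 → |·| = √(20²+174²) = √30676 ≈ 175.15, ∠ = arctan(174/20) ≈ 83.44°
pole (s+40): 40 + j174 → |·| = √(40²+174²) = √31876 ≈ 178.54, ∠ = arctan(174/40) ≈ 77.05°
|L| = 500 · 30332 / 5.4468e+06 ≈ 2.7844
Gain = 20 log₁₀(2.7844) ≈ 8.89 dB
∠L = 175.72° − 247.86° = -72.14°

8.9 dB, -72.1°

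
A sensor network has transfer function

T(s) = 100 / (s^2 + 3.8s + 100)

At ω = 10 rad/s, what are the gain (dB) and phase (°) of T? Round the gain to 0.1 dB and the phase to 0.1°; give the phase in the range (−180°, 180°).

At s = jω = j10:
quadratic: (j10)² + 3.8·j10 + 100 = 0 + j38 → |·| ≈ 38, ∠ ≈ 90.00°
|T| = 100 / 38 ≈ 2.6316
Gain = 20 log₁₀(2.6316) ≈ 8.40 dB
∠T = 0.00° − 90.00° = -90.00°

8.4 dB, -90.0°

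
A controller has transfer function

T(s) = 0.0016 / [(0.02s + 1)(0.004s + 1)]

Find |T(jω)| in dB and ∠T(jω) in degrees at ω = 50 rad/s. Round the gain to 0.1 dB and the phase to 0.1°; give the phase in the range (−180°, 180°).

-59.1 dB, -56.3°

At ω = 50 rad/s:
pole (1 + j50·0.02) = 1 + j1 → |·| ≈ 1.4142, ∠ ≈ 45.00°
pole (1 + j50·0.004) = 1 + j0.2 → |·| ≈ 1.0198, ∠ ≈ 11.31°
|T| = 0.0016 · 1 / (1.4142 · 1.0198) ≈ 0.0011094
Gain = 20 log₁₀(0.0011094) ≈ -59.10 dB
∠T = (0°) − (45.00° + 11.31°) = -56.31°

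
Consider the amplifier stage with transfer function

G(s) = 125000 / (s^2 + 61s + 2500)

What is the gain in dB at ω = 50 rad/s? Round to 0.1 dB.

32.3 dB

At s = jω = j50:
quadratic: (j50)² + 61·j50 + 2500 = 0 + j3050 → |·| ≈ 3050, ∠ ≈ 90.00°
|G| = 125000 / 3050 ≈ 40.984
Gain = 20 log₁₀(40.984) ≈ 32.25 dB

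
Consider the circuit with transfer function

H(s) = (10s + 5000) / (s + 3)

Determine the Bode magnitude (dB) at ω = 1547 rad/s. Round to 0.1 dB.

20.4 dB

Substitute s = j1547:
Numerator: 10(j1547) + 5000 = 5000 + j15470
Denominator: (j1547) + 3 = 3 + j1547
|N| = √(5000² + 15470²) ≈ 16258, ∠N ≈ 72.09°
|D| = √(3² + 1547²) ≈ 1547, ∠D ≈ 89.89°
|H| = 16258 / 1547 ≈ 10.509
Gain = 20 log₁₀(10.509) ≈ 20.43 dB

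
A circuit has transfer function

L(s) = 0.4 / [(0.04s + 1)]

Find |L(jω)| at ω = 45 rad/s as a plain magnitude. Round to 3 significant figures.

At ω = 45 rad/s:
pole (1 + j45·0.04) = 1 + j1.8 → |·| ≈ 2.0591, ∠ ≈ 60.95°
|L| = 0.4 · 1 / (2.0591) ≈ 0.19426

0.194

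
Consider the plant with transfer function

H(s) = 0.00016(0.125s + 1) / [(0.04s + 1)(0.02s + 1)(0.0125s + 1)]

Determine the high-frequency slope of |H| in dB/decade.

-40 dB/decade

Each pole contributes −20 dB/decade at high frequency; each zero contributes +20 dB/decade.
Net: 1 zero(s) − 3 pole(s) → -40 dB/decade.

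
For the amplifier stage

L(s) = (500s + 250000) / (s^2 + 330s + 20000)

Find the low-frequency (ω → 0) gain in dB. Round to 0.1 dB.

21.9 dB

L(0) = 250000 / 20000 = 12.5
20 log₁₀(12.5) ≈ 21.94 dB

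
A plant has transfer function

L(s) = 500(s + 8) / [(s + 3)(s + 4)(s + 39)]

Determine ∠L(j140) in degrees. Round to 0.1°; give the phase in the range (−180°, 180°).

-164.8°

At s = jω = j140:
zero (s+8): 8 + j140 → |·| = √(8²+140²) = √19664 ≈ 140.23, ∠ = arctan(140/8) ≈ 86.73°
pole (s+3): 3 + j140 → |·| = √(3²+140²) = √19609 ≈ 140.03, ∠ = arctan(140/3) ≈ 88.77°
pole (s+4): 4 + j140 → |·| = √(4²+140²) = √19616 ≈ 140.06, ∠ = arctan(140/4) ≈ 88.36°
pole (s+39): 39 + j140 → |·| = √(39²+140²) = √21121 ≈ 145.33, ∠ = arctan(140/39) ≈ 74.43°
∠L = 86.73° − 251.56° = -164.83°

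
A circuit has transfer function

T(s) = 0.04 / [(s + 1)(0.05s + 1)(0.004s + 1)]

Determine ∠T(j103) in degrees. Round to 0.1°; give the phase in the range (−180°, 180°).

At ω = 103 rad/s:
pole (1 + j103·1) = 1 + j103 → |·| ≈ 103, ∠ ≈ 89.44°
pole (1 + j103·0.05) = 1 + j5.15 → |·| ≈ 5.2462, ∠ ≈ 79.01°
pole (1 + j103·0.004) = 1 + j0.412 → |·| ≈ 1.0815, ∠ ≈ 22.39°
∠T = (0°) − (89.44° + 79.01° + 22.39°) = -190.84° ≡ 169.16° (principal value)

169.2°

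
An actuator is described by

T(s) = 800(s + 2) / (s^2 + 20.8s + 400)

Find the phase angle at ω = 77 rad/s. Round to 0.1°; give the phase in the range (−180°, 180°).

At s = jω = j77:
zero (s+2): 2 + j77 → |·| = √(2²+77²) = √5933 ≈ 77.026, ∠ = arctan(77/2) ≈ 88.51°
quadratic: (j77)² + 20.8·j77 + 400 = -5529 + j1601.6 → |·| ≈ 5756.3, ∠ ≈ 163.85°
∠T = 88.51° − 163.85° = -75.34°

-75.3°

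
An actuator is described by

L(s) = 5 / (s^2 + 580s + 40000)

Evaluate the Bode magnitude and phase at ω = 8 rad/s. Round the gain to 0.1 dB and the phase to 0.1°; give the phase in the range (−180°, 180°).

-78.1 dB, -6.6°

Substitute s = j8:
Numerator: 5 = 5 + j0
Denominator: (j8)^2 + 580(j8) + 40000 = 39936 + j4640
|N| = √(5² + 0²) ≈ 5, ∠N ≈ 0.00°
|D| = √(39936² + 4640²) ≈ 40205, ∠D ≈ 6.63°
|L| = 5 / 40205 ≈ 0.00012436
Gain = 20 log₁₀(0.00012436) ≈ -78.11 dB
∠L = 0.00° − 6.63° = -6.63°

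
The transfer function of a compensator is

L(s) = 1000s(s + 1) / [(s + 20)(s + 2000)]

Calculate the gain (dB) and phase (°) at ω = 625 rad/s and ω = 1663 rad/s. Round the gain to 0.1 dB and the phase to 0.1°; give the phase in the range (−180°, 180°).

ω = 625: 49.5 dB, 74.4°; ω = 1663: 56.1 dB, 50.9°

At s = jω = j625:
zero (s+1): 1 + j625 → |·| = √(1²+625²) = √390626 ≈ 625, ∠ = arctan(625/1) ≈ 89.91°
zero at origin: s = j625 → |·| = 625, ∠ = 90.00°
pole (s+20): 20 + j625 → |·| = √(20²+625²) = √391025 ≈ 625.32, ∠ = arctan(625/20) ≈ 88.17°
pole (s+2000): 2000 + j625 → |·| = √(2000²+625²) = √4390625 ≈ 2095.4, ∠ = arctan(625/2000) ≈ 17.35°
|L| = 1000 · 3.9062e+05 / 1.3103e+06 ≈ 298.11
Gain = 20 log₁₀(298.11) ≈ 49.49 dB
∠L = 179.91° − 105.52° = 74.39°

At s = jω = j1663:
zero (s+1): 1 + j1663 → |·| = √(1²+1663²) = √2765570 ≈ 1663, ∠ = arctan(1663/1) ≈ 89.97°
zero at origin: s = j1663 → |·| = 1663, ∠ = 90.00°
pole (s+20): 20 + j1663 → |·| = √(20²+1663²) = √2765969 ≈ 1663.1, ∠ = arctan(1663/20) ≈ 89.31°
pole (s+2000): 2000 + j1663 → |·| = √(2000²+1663²) = √6765569 ≈ 2601.1, ∠ = arctan(1663/2000) ≈ 39.74°
|L| = 1000 · 2.7656e+06 / 4.3259e+06 ≈ 639.31
Gain = 20 log₁₀(639.31) ≈ 56.11 dB
∠L = 179.97° − 129.05° = 50.92°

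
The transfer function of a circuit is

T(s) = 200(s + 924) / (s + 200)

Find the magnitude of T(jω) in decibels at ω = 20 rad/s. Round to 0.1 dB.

59.3 dB

At s = jω = j20:
zero (s+924): 924 + j20 → |·| = √(924²+20²) = √854176 ≈ 924.22, ∠ = arctan(20/924) ≈ 1.24°
pole (s+200): 200 + j20 → |·| = √(200²+20²) = √40400 ≈ 201, ∠ = arctan(20/200) ≈ 5.71°
|T| = 200 · 924.22 / 201 ≈ 919.62
Gain = 20 log₁₀(919.62) ≈ 59.27 dB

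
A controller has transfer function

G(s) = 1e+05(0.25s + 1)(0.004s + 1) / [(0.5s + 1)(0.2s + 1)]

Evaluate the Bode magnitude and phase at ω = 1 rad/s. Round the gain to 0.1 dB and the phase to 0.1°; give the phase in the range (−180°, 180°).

At ω = 1 rad/s:
zero (1 + j1·0.25) = 1 + j0.25 → |·| ≈ 1.0308, ∠ ≈ 14.04°
zero (1 + j1·0.004) = 1 + j0.004 → |·| ≈ 1, ∠ ≈ 0.23°
pole (1 + j1·0.5) = 1 + j0.5 → |·| ≈ 1.118, ∠ ≈ 26.57°
pole (1 + j1·0.2) = 1 + j0.2 → |·| ≈ 1.0198, ∠ ≈ 11.31°
|G| = 1e+05 · 1.0308 · 1 / (1.118 · 1.0198) ≈ 90410
Gain = 20 log₁₀(90410) ≈ 99.12 dB
∠G = (14.04° + 0.23°) − (26.57° + 11.31°) = -23.61°

99.1 dB, -23.6°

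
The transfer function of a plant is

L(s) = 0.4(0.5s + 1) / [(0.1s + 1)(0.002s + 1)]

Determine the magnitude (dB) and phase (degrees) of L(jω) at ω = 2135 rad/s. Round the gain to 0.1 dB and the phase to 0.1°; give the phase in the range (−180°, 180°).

-6.8 dB, -76.6°

At ω = 2135 rad/s:
zero (1 + j2135·0.5) = 1 + j1067.5 → |·| ≈ 1067.5, ∠ ≈ 89.95°
pole (1 + j2135·0.1) = 1 + j213.5 → |·| ≈ 213.5, ∠ ≈ 89.73°
pole (1 + j2135·0.002) = 1 + j4.27 → |·| ≈ 4.3855, ∠ ≈ 76.82°
|L| = 0.4 · 1067.5 / (213.5 · 4.3855) ≈ 0.45605
Gain = 20 log₁₀(0.45605) ≈ -6.82 dB
∠L = (89.95°) − (89.73° + 76.82°) = -76.60°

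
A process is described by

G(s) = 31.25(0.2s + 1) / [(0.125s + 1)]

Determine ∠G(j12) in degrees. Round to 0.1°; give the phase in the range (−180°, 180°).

At ω = 12 rad/s:
zero (1 + j12·0.2) = 1 + j2.4 → |·| ≈ 2.6, ∠ ≈ 67.38°
pole (1 + j12·0.125) = 1 + j1.5 → |·| ≈ 1.8028, ∠ ≈ 56.31°
∠G = (67.38°) − (56.31°) = 11.07°

11.1°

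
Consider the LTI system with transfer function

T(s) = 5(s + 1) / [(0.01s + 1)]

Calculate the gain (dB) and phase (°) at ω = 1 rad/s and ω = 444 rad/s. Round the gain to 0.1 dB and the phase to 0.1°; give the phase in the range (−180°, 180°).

At ω = 1 rad/s:
zero (1 + j1·1) = 1 + j1 → |·| ≈ 1.4142, ∠ ≈ 45.00°
pole (1 + j1·0.01) = 1 + j0.01 → |·| ≈ 1, ∠ ≈ 0.57°
|T| = 5 · 1.4142 / (1) ≈ 7.071
Gain = 20 log₁₀(7.071) ≈ 16.99 dB
∠T = (45.00°) − (0.57°) = 44.43°

At ω = 444 rad/s:
zero (1 + j444·1) = 1 + j444 → |·| ≈ 444, ∠ ≈ 89.87°
pole (1 + j444·0.01) = 1 + j4.44 → |·| ≈ 4.5512, ∠ ≈ 77.31°
|T| = 5 · 444 / (4.5512) ≈ 487.78
Gain = 20 log₁₀(487.78) ≈ 53.76 dB
∠T = (89.87°) − (77.31°) = 12.56°

ω = 1: 17.0 dB, 44.4°; ω = 444: 53.8 dB, 12.6°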